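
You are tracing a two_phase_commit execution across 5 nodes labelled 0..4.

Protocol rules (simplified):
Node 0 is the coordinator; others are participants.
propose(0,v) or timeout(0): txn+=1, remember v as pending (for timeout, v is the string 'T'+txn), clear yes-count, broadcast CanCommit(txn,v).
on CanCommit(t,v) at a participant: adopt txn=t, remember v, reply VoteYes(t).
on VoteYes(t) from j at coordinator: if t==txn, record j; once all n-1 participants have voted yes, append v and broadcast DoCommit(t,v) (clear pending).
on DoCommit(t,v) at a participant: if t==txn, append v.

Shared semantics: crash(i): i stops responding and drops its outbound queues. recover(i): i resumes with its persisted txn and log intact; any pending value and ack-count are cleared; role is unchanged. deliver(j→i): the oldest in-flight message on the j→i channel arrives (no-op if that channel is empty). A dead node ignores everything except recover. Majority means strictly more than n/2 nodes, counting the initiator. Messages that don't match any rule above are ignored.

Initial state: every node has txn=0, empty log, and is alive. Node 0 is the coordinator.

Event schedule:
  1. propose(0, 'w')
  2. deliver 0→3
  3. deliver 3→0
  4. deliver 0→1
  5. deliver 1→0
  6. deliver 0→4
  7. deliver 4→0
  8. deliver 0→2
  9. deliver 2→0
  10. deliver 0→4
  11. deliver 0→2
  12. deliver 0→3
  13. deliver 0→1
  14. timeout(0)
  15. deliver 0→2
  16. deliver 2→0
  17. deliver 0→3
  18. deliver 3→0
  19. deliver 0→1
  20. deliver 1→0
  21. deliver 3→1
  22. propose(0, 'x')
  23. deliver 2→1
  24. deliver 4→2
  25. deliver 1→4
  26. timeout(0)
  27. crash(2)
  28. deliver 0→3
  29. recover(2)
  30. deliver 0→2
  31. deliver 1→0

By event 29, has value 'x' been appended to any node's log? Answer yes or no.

[1] propose(0,'w') → N0(coor t1 [-])
[2] deliver 0→3 → N3(part t1 [-])
[3] deliver 3→0 → ∅
[4] deliver 0→1 → N1(part t1 [-])
[5] deliver 1→0 → ∅
[6] deliver 0→4 → N4(part t1 [-])
[7] deliver 4→0 → ∅
[8] deliver 0→2 → N2(part t1 [-])
[9] deliver 2→0 → N0(coor t1 [w])
[10] deliver 0→4 → N4(part t1 [w])
[11] deliver 0→2 → N2(part t1 [w])
[12] deliver 0→3 → N3(part t1 [w])
[13] deliver 0→1 → N1(part t1 [w])
[14] timeout(0) → N0(coor t2 [w])
[15] deliver 0→2 → N2(part t2 [w])
[16] deliver 2→0 → ∅
[17] deliver 0→3 → N3(part t2 [w])
[18] deliver 3→0 → ∅
[19] deliver 0→1 → N1(part t2 [w])
[20] deliver 1→0 → ∅
[21] deliver 3→1 → ∅
[22] propose(0,'x') → N0(coor t3 [w])
[23] deliver 2→1 → ∅
[24] deliver 4→2 → ∅
[25] deliver 1→4 → ∅
[26] timeout(0) → N0(coor t4 [w])
[27] crash(2) → N2(✗part t2 [w])
[28] deliver 0→3 → N3(part t3 [w])
[29] recover(2) → N2(part t2 [w])

no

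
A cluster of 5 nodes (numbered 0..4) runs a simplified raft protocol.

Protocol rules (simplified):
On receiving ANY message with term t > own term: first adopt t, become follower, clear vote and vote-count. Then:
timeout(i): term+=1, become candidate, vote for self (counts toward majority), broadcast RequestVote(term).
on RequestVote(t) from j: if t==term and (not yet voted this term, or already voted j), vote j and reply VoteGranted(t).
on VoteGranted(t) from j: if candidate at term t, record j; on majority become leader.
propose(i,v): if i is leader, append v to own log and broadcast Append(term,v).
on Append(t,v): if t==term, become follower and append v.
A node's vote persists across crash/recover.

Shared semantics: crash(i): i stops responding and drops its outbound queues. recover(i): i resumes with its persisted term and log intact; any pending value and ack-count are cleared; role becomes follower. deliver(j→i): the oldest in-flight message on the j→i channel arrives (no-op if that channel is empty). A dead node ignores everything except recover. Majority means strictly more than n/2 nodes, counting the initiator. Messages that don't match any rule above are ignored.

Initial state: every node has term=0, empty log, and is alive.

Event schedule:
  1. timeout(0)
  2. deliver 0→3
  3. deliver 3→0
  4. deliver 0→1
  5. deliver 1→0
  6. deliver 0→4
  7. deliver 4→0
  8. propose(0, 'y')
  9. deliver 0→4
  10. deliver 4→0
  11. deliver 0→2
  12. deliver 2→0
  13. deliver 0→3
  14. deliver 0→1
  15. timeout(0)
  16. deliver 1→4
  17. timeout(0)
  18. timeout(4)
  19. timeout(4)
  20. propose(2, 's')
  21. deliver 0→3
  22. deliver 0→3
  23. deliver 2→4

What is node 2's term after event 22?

1

[1] timeout(0) → N0(cand t1 [-])
[2] deliver 0→3 → N3(foll t1 [-])
[3] deliver 3→0 → ∅
[4] deliver 0→1 → N1(foll t1 [-])
[5] deliver 1→0 → N0(lead t1 [-])
[6] deliver 0→4 → N4(foll t1 [-])
[7] deliver 4→0 → ∅
[8] propose(0,'y') → N0(lead t1 [y])
[9] deliver 0→4 → N4(foll t1 [y])
[10] deliver 4→0 → ∅
[11] deliver 0→2 → N2(foll t1 [-])
[12] deliver 2→0 → ∅
[13] deliver 0→3 → N3(foll t1 [y])
[14] deliver 0→1 → N1(foll t1 [y])
[15] timeout(0) → N0(cand t2 [y])
[16] deliver 1→4 → ∅
[17] timeout(0) → N0(cand t3 [y])
[18] timeout(4) → N4(cand t2 [y])
[19] timeout(4) → N4(cand t3 [y])
[20] propose(2,'s') → ∅
[21] deliver 0→3 → N3(foll t2 [y])
[22] deliver 0→3 → N3(foll t3 [y])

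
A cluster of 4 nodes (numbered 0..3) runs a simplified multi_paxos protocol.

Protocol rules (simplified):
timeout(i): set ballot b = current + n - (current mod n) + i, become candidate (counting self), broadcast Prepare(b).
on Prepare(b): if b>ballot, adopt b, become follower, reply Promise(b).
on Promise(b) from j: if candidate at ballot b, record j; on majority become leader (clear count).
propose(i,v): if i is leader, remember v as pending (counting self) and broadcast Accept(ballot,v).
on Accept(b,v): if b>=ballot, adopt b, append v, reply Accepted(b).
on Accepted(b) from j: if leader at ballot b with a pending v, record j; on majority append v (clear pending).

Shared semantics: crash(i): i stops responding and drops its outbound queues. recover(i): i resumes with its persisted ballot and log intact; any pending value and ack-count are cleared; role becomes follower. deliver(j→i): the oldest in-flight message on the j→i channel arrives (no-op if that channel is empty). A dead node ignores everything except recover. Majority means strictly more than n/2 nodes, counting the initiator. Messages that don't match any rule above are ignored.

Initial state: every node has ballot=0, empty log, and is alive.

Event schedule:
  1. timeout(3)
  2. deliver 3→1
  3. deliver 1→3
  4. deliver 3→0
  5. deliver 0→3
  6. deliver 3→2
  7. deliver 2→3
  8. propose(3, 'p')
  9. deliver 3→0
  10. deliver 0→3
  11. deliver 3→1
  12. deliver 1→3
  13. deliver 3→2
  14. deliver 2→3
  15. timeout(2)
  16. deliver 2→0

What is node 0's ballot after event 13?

7

1. timeout(3):  <3:cand b7 ->
2. deliver 3→1:  <1:foll b7 ->
3. deliver 1→3:  nop
4. deliver 3→0:  <0:foll b7 ->
5. deliver 0→3:  <3:lead b7 ->
6. deliver 3→2:  <2:foll b7 ->
7. deliver 2→3:  nop
8. propose(3,'p'):  nop
9. deliver 3→0:  <0:foll b7 p>
10. deliver 0→3:  nop
11. deliver 3→1:  <1:foll b7 p>
12. deliver 1→3:  <3:lead b7 p>
13. deliver 3→2:  <2:foll b7 p>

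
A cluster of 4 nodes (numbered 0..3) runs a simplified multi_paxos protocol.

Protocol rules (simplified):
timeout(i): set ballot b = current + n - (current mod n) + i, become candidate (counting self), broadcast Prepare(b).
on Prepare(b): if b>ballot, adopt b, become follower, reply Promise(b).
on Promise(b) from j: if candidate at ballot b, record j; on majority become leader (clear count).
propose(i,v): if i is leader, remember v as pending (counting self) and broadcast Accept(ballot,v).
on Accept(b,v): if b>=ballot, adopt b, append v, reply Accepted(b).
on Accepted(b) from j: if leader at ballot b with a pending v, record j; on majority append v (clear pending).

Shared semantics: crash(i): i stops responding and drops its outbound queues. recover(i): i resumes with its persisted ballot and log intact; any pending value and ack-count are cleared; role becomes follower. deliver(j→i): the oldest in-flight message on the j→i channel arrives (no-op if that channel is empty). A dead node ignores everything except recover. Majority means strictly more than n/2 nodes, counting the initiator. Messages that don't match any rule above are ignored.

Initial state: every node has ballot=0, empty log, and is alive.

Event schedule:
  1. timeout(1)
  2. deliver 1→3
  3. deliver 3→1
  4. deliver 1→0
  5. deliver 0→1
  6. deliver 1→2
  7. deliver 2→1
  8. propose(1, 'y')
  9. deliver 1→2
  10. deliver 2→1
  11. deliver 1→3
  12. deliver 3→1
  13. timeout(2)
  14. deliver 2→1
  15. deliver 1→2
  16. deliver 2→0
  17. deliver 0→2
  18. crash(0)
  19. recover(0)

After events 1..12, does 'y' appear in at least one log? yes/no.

yes

after 1 — timeout(1): n1:cand/b5/[-]
after 2 — deliver 1→3: n3:foll/b5/[-]
after 3 — deliver 3→1: ·
after 4 — deliver 1→0: n0:foll/b5/[-]
after 5 — deliver 0→1: n1:lead/b5/[-]
after 6 — deliver 1→2: n2:foll/b5/[-]
after 7 — deliver 2→1: ·
after 8 — propose(1,'y'): ·
after 9 — deliver 1→2: n2:foll/b5/[y]
after 10 — deliver 2→1: ·
after 11 — deliver 1→3: n3:foll/b5/[y]
after 12 — deliver 3→1: n1:lead/b5/[y]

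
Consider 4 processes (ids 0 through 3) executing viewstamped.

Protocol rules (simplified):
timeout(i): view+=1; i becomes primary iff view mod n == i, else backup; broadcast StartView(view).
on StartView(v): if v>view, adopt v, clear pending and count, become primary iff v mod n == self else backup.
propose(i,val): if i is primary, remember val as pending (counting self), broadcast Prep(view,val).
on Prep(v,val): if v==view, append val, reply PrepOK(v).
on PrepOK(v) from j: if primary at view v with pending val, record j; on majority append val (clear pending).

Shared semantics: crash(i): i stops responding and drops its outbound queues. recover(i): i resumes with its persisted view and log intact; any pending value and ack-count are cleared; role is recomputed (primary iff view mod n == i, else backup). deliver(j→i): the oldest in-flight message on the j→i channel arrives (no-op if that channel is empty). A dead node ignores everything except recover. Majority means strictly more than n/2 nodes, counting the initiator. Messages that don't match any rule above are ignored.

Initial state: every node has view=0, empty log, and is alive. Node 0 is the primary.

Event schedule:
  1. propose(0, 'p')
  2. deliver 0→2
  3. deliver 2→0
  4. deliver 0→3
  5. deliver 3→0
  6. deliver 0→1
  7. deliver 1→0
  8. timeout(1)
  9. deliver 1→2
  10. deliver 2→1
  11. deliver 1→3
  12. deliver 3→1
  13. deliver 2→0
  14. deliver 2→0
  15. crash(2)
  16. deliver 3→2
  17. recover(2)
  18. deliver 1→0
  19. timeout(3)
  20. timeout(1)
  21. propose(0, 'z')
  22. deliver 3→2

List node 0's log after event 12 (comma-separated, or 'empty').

p

after 1 — propose(0,'p'): ·
after 2 — deliver 0→2: n2:back/v0/[p]
after 3 — deliver 2→0: ·
after 4 — deliver 0→3: n3:back/v0/[p]
after 5 — deliver 3→0: n0:prim/v0/[p]
after 6 — deliver 0→1: n1:back/v0/[p]
after 7 — deliver 1→0: ·
after 8 — timeout(1): n1:prim/v1/[p]
after 9 — deliver 1→2: n2:back/v1/[p]
after 10 — deliver 2→1: ·
after 11 — deliver 1→3: n3:back/v1/[p]
after 12 — deliver 3→1: ·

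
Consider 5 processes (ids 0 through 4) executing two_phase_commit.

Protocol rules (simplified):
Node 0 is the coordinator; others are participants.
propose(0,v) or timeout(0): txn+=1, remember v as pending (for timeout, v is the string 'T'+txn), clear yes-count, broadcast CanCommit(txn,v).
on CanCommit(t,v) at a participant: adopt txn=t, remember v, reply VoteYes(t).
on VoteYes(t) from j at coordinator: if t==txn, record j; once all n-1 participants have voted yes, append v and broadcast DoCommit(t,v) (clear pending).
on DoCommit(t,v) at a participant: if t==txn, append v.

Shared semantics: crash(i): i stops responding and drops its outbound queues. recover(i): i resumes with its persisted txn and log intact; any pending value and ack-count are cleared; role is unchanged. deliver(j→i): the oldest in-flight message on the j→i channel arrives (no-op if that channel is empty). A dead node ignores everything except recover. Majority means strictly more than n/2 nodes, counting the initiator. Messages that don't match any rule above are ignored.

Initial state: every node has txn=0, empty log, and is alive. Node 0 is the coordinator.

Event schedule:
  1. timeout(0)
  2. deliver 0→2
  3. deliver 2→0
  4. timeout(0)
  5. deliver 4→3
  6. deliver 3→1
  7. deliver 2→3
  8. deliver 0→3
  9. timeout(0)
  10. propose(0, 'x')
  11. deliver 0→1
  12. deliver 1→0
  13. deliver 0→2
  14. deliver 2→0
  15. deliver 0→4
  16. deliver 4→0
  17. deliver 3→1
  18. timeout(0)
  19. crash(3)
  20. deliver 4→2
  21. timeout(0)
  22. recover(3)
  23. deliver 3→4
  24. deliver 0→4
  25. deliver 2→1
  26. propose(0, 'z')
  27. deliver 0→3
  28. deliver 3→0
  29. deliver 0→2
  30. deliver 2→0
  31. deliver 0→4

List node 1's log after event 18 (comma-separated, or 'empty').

[1] timeout(0) → N0(coor t1 [-])
[2] deliver 0→2 → N2(part t1 [-])
[3] deliver 2→0 → ∅
[4] timeout(0) → N0(coor t2 [-])
[5] deliver 4→3 → ∅
[6] deliver 3→1 → ∅
[7] deliver 2→3 → ∅
[8] deliver 0→3 → N3(part t1 [-])
[9] timeout(0) → N0(coor t3 [-])
[10] propose(0,'x') → N0(coor t4 [-])
[11] deliver 0→1 → N1(part t1 [-])
[12] deliver 1→0 → ∅
[13] deliver 0→2 → N2(part t2 [-])
[14] deliver 2→0 → ∅
[15] deliver 0→4 → N4(part t1 [-])
[16] deliver 4→0 → ∅
[17] deliver 3→1 → ∅
[18] timeout(0) → N0(coor t5 [-])

empty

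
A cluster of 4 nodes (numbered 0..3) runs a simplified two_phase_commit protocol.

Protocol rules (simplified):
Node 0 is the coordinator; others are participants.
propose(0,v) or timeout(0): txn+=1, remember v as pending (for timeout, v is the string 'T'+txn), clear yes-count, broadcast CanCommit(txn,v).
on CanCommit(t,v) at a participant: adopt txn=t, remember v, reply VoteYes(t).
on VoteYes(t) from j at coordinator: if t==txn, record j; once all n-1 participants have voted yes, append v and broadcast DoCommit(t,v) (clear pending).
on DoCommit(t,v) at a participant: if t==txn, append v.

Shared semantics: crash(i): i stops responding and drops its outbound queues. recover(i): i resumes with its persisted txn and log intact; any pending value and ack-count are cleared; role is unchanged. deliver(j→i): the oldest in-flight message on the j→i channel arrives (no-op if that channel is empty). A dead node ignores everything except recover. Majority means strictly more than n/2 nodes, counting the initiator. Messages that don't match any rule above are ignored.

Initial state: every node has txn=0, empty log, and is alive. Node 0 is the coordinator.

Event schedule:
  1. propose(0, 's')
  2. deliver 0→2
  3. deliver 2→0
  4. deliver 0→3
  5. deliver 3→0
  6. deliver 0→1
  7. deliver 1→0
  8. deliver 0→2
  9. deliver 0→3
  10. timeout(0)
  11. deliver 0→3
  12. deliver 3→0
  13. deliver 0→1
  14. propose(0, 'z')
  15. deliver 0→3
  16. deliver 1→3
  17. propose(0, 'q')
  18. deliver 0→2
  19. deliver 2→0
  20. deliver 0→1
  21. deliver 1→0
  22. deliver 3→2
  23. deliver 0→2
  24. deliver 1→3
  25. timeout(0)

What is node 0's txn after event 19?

e1 propose(0,'s'): 0[coor,t=1,-]
e2 deliver 0→2: 2[part,t=1,-]
e3 deliver 2→0: ·
e4 deliver 0→3: 3[part,t=1,-]
e5 deliver 3→0: ·
e6 deliver 0→1: 1[part,t=1,-]
e7 deliver 1→0: 0[coor,t=1,s]
e8 deliver 0→2: 2[part,t=1,s]
e9 deliver 0→3: 3[part,t=1,s]
e10 timeout(0): 0[coor,t=2,s]
e11 deliver 0→3: 3[part,t=2,s]
e12 deliver 3→0: ·
e13 deliver 0→1: 1[part,t=1,s]
e14 propose(0,'z'): 0[coor,t=3,s]
e15 deliver 0→3: 3[part,t=3,s]
e16 deliver 1→3: ·
e17 propose(0,'q'): 0[coor,t=4,s]
e18 deliver 0→2: 2[part,t=2,s]
e19 deliver 2→0: ·

4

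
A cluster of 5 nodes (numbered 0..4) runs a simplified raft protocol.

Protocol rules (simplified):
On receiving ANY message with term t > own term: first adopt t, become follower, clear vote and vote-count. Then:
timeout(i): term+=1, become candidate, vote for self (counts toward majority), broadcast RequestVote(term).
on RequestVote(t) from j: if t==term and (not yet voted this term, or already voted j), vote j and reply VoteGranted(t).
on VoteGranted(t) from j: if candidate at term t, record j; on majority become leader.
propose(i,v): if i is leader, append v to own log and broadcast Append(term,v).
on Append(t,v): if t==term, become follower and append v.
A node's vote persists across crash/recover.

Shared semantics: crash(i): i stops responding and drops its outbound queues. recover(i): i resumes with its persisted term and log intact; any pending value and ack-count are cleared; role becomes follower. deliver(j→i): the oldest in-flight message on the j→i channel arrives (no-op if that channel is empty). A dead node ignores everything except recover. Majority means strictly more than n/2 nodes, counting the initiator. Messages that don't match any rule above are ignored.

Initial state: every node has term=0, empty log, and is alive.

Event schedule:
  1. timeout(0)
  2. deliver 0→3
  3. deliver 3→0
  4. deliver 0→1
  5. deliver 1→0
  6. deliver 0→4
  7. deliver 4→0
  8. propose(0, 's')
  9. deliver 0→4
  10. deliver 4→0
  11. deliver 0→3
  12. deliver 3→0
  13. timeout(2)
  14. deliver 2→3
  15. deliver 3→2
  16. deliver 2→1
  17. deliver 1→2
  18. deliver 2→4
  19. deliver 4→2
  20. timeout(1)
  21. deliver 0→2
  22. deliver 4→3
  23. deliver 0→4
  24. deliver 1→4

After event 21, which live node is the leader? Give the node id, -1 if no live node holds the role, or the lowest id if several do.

0

1. timeout(0):  <0:cand t1 ->
2. deliver 0→3:  <3:foll t1 ->
3. deliver 3→0:  nop
4. deliver 0→1:  <1:foll t1 ->
5. deliver 1→0:  <0:lead t1 ->
6. deliver 0→4:  <4:foll t1 ->
7. deliver 4→0:  nop
8. propose(0,'s'):  <0:lead t1 s>
9. deliver 0→4:  <4:foll t1 s>
10. deliver 4→0:  nop
11. deliver 0→3:  <3:foll t1 s>
12. deliver 3→0:  nop
13. timeout(2):  <2:cand t1 ->
14. deliver 2→3:  nop
15. deliver 3→2:  nop
16. deliver 2→1:  nop
17. deliver 1→2:  nop
18. deliver 2→4:  nop
19. deliver 4→2:  nop
20. timeout(1):  <1:cand t2 ->
21. deliver 0→2:  nop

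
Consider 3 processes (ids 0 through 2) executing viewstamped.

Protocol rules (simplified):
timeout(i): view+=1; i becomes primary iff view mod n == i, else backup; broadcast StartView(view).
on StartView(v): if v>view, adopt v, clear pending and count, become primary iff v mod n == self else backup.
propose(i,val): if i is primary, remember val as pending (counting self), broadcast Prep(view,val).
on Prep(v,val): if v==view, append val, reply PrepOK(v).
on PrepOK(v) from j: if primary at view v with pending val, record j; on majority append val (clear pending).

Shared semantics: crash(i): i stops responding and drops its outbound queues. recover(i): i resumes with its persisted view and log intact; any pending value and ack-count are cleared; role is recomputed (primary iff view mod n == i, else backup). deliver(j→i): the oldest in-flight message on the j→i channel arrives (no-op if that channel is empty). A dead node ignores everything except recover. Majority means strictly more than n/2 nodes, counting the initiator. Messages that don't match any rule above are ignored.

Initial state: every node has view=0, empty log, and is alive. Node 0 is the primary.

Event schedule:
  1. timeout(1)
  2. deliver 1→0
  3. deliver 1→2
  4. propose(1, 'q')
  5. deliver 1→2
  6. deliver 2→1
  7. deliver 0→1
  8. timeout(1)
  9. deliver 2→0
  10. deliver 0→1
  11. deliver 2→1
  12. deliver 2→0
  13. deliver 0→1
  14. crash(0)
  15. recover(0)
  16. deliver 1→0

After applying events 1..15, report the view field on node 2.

1

1. timeout(1):  <1:prim v1 ->
2. deliver 1→0:  <0:back v1 ->
3. deliver 1→2:  <2:back v1 ->
4. propose(1,'q'):  nop
5. deliver 1→2:  <2:back v1 q>
6. deliver 2→1:  <1:prim v1 q>
7. deliver 0→1:  nop
8. timeout(1):  <1:back v2 q>
9. deliver 2→0:  nop
10. deliver 0→1:  nop
11. deliver 2→1:  nop
12. deliver 2→0:  nop
13. deliver 0→1:  nop
14. crash(0):  <0:✗back v1 ->
15. recover(0):  <0:back v1 ->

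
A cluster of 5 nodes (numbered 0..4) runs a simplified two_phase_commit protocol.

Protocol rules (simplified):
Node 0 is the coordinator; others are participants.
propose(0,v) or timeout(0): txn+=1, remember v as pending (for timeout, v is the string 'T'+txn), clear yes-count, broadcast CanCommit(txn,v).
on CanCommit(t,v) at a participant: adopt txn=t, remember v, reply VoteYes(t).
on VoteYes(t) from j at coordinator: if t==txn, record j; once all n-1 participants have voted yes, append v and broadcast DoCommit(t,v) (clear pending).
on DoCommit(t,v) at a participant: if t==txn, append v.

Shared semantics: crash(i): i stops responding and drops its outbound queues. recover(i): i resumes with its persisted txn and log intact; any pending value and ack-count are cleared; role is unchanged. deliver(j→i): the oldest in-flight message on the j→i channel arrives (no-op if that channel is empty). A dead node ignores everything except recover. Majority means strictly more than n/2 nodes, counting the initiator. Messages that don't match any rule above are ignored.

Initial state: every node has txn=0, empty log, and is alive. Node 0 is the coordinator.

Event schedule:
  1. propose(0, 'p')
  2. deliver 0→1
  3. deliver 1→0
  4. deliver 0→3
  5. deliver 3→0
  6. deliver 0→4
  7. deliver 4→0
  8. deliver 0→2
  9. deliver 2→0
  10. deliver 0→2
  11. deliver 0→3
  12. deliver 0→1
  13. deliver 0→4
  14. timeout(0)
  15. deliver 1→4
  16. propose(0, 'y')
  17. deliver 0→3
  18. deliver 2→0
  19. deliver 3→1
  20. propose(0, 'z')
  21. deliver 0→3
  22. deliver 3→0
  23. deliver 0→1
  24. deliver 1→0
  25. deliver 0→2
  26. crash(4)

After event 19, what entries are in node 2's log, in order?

p

step 1 propose(0,'p'): 0={coor,t=1,log=-}
step 2 deliver 0→1: 1={part,t=1,log=-}
step 3 deliver 1→0: —
step 4 deliver 0→3: 3={part,t=1,log=-}
step 5 deliver 3→0: —
step 6 deliver 0→4: 4={part,t=1,log=-}
step 7 deliver 4→0: —
step 8 deliver 0→2: 2={part,t=1,log=-}
step 9 deliver 2→0: 0={coor,t=1,log=p}
step 10 deliver 0→2: 2={part,t=1,log=p}
step 11 deliver 0→3: 3={part,t=1,log=p}
step 12 deliver 0→1: 1={part,t=1,log=p}
step 13 deliver 0→4: 4={part,t=1,log=p}
step 14 timeout(0): 0={coor,t=2,log=p}
step 15 deliver 1→4: —
step 16 propose(0,'y'): 0={coor,t=3,log=p}
step 17 deliver 0→3: 3={part,t=2,log=p}
step 18 deliver 2→0: —
step 19 deliver 3→1: —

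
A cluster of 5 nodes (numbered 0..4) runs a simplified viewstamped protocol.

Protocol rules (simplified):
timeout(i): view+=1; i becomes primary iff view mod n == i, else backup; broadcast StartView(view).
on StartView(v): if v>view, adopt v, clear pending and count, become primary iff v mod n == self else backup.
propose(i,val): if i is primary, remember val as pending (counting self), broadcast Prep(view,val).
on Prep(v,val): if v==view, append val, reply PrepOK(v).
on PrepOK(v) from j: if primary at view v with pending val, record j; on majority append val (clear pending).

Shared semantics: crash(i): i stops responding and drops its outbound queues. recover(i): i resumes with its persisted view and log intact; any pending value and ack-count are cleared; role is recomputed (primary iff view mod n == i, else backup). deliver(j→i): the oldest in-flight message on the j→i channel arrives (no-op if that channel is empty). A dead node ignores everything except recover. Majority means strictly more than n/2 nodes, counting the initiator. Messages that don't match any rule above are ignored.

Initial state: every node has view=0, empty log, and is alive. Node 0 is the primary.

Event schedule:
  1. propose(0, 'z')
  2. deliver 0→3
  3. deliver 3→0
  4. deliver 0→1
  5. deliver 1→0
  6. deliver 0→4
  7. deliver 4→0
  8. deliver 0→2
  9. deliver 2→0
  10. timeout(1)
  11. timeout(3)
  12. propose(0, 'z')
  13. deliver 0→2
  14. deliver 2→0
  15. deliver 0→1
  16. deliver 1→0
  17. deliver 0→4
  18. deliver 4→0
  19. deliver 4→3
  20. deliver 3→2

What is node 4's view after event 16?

[1] propose(0,'z') → ∅
[2] deliver 0→3 → N3(back v0 [z])
[3] deliver 3→0 → ∅
[4] deliver 0→1 → N1(back v0 [z])
[5] deliver 1→0 → N0(prim v0 [z])
[6] deliver 0→4 → N4(back v0 [z])
[7] deliver 4→0 → ∅
[8] deliver 0→2 → N2(back v0 [z])
[9] deliver 2→0 → ∅
[10] timeout(1) → N1(prim v1 [z])
[11] timeout(3) → N3(back v1 [z])
[12] propose(0,'z') → ∅
[13] deliver 0→2 → N2(back v0 [z,z])
[14] deliver 2→0 → ∅
[15] deliver 0→1 → ∅
[16] deliver 1→0 → N0(back v1 [z])

0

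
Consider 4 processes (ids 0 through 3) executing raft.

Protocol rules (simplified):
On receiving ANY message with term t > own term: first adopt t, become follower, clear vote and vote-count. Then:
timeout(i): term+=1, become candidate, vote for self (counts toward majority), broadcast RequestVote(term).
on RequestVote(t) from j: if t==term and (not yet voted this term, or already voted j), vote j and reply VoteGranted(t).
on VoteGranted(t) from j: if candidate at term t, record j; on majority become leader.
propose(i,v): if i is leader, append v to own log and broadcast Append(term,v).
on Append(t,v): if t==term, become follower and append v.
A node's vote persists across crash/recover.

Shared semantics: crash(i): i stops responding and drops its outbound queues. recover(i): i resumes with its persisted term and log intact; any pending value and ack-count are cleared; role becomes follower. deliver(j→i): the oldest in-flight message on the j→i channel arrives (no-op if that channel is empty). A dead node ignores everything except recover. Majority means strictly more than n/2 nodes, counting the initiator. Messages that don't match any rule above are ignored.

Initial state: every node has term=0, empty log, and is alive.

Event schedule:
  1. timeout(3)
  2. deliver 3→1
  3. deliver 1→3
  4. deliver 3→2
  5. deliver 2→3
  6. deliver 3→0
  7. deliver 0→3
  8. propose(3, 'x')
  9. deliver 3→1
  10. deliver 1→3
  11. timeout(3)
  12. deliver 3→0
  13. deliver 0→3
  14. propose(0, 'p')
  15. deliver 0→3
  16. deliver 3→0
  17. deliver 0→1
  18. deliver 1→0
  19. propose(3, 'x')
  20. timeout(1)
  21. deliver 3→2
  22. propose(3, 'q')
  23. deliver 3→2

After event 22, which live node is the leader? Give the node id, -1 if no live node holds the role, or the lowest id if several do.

e1 timeout(3): 3[cand,t=1,-]
e2 deliver 3→1: 1[foll,t=1,-]
e3 deliver 1→3: ·
e4 deliver 3→2: 2[foll,t=1,-]
e5 deliver 2→3: 3[lead,t=1,-]
e6 deliver 3→0: 0[foll,t=1,-]
e7 deliver 0→3: ·
e8 propose(3,'x'): 3[lead,t=1,x]
e9 deliver 3→1: 1[foll,t=1,x]
e10 deliver 1→3: ·
e11 timeout(3): 3[cand,t=2,x]
e12 deliver 3→0: 0[foll,t=1,x]
e13 deliver 0→3: ·
e14 propose(0,'p'): ·
e15 deliver 0→3: ·
e16 deliver 3→0: 0[foll,t=2,x]
e17 deliver 0→1: ·
e18 deliver 1→0: ·
e19 propose(3,'x'): ·
e20 timeout(1): 1[cand,t=2,x]
e21 deliver 3→2: 2[foll,t=1,x]
e22 propose(3,'q'): ·

-1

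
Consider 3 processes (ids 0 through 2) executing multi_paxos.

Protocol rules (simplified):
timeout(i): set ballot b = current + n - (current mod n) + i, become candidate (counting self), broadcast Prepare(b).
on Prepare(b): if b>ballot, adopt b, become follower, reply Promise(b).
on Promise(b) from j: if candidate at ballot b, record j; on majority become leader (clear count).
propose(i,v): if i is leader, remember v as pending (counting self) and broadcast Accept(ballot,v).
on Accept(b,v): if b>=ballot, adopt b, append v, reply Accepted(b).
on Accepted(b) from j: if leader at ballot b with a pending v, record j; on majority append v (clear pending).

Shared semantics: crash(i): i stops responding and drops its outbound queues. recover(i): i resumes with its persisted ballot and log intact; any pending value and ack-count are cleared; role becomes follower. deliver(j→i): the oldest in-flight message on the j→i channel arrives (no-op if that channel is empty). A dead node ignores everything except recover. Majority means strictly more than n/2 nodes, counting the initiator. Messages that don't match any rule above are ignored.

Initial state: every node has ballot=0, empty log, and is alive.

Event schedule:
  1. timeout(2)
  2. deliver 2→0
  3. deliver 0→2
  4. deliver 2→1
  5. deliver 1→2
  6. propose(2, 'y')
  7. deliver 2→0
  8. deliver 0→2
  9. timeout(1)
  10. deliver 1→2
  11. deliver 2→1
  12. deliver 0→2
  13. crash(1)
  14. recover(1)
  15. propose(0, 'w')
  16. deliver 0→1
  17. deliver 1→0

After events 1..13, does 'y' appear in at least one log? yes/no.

1. timeout(2):  <2:cand b5 ->
2. deliver 2→0:  <0:foll b5 ->
3. deliver 0→2:  <2:lead b5 ->
4. deliver 2→1:  <1:foll b5 ->
5. deliver 1→2:  nop
6. propose(2,'y'):  nop
7. deliver 2→0:  <0:foll b5 y>
8. deliver 0→2:  <2:lead b5 y>
9. timeout(1):  <1:cand b7 ->
10. deliver 1→2:  <2:foll b7 y>
11. deliver 2→1:  nop
12. deliver 0→2:  nop
13. crash(1):  <1:✗cand b7 ->

yes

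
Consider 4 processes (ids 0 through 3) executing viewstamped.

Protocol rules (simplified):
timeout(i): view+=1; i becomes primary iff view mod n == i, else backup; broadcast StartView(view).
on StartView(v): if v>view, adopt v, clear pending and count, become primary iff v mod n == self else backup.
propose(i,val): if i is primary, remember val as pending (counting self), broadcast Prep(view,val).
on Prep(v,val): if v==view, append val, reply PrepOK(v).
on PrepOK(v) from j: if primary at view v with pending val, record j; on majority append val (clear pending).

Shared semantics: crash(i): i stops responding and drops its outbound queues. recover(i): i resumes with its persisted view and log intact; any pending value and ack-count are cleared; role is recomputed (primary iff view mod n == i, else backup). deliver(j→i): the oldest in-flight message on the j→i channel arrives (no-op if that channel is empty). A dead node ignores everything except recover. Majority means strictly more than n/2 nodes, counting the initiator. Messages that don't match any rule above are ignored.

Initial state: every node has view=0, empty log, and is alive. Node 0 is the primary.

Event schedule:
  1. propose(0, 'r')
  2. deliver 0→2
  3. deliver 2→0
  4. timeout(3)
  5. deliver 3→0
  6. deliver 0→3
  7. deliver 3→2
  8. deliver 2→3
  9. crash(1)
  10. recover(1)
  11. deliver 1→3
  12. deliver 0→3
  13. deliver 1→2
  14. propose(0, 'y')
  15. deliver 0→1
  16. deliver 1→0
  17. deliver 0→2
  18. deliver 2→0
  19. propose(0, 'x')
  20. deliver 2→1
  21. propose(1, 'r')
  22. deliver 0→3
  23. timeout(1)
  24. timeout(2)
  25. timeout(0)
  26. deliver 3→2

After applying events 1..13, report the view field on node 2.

[1] propose(0,'r') → ∅
[2] deliver 0→2 → N2(back v0 [r])
[3] deliver 2→0 → ∅
[4] timeout(3) → N3(back v1 [-])
[5] deliver 3→0 → N0(back v1 [-])
[6] deliver 0→3 → ∅
[7] deliver 3→2 → N2(back v1 [r])
[8] deliver 2→3 → ∅
[9] crash(1) → N1(✗back v0 [-])
[10] recover(1) → N1(back v0 [-])
[11] deliver 1→3 → ∅
[12] deliver 0→3 → ∅
[13] deliver 1→2 → ∅

1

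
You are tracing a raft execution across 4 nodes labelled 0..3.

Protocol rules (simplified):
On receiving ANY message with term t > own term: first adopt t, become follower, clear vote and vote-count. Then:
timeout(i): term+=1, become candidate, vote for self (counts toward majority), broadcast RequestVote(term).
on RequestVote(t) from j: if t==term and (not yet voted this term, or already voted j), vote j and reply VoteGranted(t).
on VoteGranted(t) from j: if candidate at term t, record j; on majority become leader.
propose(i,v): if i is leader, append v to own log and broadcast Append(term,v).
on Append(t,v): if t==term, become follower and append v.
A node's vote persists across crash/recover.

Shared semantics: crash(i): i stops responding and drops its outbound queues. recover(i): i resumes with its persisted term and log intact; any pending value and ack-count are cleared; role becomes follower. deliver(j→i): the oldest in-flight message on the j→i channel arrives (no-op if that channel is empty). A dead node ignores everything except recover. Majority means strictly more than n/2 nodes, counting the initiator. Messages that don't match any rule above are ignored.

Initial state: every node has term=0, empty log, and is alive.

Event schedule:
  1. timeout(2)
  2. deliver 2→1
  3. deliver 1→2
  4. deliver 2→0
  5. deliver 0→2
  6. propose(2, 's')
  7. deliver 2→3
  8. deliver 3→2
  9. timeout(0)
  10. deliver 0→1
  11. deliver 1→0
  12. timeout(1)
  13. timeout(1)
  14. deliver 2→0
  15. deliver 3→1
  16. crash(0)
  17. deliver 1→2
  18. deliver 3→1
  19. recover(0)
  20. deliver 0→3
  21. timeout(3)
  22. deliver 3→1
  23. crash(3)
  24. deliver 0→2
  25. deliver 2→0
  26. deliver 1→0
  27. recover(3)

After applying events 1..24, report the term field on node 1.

step 1 timeout(2): 2={cand,t=1,log=-}
step 2 deliver 2→1: 1={foll,t=1,log=-}
step 3 deliver 1→2: —
step 4 deliver 2→0: 0={foll,t=1,log=-}
step 5 deliver 0→2: 2={lead,t=1,log=-}
step 6 propose(2,'s'): 2={lead,t=1,log=s}
step 7 deliver 2→3: 3={foll,t=1,log=-}
step 8 deliver 3→2: —
step 9 timeout(0): 0={cand,t=2,log=-}
step 10 deliver 0→1: 1={foll,t=2,log=-}
step 11 deliver 1→0: —
step 12 timeout(1): 1={cand,t=3,log=-}
step 13 timeout(1): 1={cand,t=4,log=-}
step 14 deliver 2→0: —
step 15 deliver 3→1: —
step 16 crash(0): 0={✗cand,t=2,log=-}
step 17 deliver 1→2: 2={foll,t=3,log=s}
step 18 deliver 3→1: —
step 19 recover(0): 0={foll,t=2,log=-}
step 20 deliver 0→3: —
step 21 timeout(3): 3={cand,t=2,log=-}
step 22 deliver 3→1: —
step 23 crash(3): 3={✗cand,t=2,log=-}
step 24 deliver 0→2: —

4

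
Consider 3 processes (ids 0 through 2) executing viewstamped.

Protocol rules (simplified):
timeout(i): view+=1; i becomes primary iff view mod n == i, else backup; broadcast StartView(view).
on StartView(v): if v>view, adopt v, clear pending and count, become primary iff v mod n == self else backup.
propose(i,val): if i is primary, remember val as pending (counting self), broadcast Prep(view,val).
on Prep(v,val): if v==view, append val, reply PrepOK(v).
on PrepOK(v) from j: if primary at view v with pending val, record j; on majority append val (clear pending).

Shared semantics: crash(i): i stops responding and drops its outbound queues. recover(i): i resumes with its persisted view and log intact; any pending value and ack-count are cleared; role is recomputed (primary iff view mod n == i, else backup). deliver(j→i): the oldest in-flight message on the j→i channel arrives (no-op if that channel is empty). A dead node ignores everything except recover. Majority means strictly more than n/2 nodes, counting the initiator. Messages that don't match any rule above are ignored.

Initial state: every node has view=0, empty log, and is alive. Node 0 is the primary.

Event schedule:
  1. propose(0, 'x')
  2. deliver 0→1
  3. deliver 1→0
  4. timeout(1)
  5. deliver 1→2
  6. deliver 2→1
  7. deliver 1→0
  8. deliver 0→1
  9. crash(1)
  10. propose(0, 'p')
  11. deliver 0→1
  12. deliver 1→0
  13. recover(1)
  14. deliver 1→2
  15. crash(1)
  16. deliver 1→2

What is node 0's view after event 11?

e1 propose(0,'x'): ·
e2 deliver 0→1: 1[back,v=0,x]
e3 deliver 1→0: 0[prim,v=0,x]
e4 timeout(1): 1[prim,v=1,x]
e5 deliver 1→2: 2[back,v=1,-]
e6 deliver 2→1: ·
e7 deliver 1→0: 0[back,v=1,x]
e8 deliver 0→1: ·
e9 crash(1): 1[✗prim,v=1,x]
e10 propose(0,'p'): ·
e11 deliver 0→1: ·

1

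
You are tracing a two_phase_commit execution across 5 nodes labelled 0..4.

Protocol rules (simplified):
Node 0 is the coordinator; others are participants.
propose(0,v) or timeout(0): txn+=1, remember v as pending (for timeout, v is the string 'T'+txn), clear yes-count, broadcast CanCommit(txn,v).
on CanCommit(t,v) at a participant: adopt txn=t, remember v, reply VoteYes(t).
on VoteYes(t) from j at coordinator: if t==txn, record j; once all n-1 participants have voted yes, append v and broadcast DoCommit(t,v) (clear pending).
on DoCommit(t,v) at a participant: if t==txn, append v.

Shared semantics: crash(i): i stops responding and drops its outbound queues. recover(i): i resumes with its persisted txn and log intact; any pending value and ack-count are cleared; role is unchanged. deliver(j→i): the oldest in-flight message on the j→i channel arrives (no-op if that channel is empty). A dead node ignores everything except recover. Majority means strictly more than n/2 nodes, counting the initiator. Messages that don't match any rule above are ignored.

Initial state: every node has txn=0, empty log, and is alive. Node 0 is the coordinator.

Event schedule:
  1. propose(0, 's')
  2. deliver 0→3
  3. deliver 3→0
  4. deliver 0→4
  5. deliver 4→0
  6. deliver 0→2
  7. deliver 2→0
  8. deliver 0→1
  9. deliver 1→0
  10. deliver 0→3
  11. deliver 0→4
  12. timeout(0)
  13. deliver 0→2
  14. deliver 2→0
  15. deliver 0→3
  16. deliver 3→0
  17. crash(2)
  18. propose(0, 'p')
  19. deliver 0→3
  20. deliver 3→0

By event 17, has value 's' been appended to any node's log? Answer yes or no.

e1 propose(0,'s'): 0[coor,t=1,-]
e2 deliver 0→3: 3[part,t=1,-]
e3 deliver 3→0: ·
e4 deliver 0→4: 4[part,t=1,-]
e5 deliver 4→0: ·
e6 deliver 0→2: 2[part,t=1,-]
e7 deliver 2→0: ·
e8 deliver 0→1: 1[part,t=1,-]
e9 deliver 1→0: 0[coor,t=1,s]
e10 deliver 0→3: 3[part,t=1,s]
e11 deliver 0→4: 4[part,t=1,s]
e12 timeout(0): 0[coor,t=2,s]
e13 deliver 0→2: 2[part,t=1,s]
e14 deliver 2→0: ·
e15 deliver 0→3: 3[part,t=2,s]
e16 deliver 3→0: ·
e17 crash(2): 2[✗part,t=1,s]

yes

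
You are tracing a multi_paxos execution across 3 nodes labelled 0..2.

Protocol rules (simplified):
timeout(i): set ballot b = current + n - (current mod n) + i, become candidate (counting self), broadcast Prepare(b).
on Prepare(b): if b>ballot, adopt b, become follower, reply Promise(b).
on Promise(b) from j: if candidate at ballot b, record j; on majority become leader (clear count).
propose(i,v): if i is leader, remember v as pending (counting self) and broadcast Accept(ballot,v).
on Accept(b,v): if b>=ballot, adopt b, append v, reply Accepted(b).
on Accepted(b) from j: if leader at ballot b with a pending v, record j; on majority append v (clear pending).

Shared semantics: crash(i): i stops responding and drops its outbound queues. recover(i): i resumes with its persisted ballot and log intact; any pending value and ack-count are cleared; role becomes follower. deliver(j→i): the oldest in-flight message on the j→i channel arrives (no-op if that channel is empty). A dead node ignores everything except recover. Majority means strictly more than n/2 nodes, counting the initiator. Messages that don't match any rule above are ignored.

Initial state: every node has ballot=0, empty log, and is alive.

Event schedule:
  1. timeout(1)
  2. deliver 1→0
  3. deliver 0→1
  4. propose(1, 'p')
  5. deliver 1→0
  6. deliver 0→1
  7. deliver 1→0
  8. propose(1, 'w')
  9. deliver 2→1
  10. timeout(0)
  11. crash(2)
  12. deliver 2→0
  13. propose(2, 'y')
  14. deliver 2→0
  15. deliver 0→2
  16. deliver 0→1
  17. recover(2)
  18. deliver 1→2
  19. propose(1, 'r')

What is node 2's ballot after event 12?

1. timeout(1):  <1:cand b4 ->
2. deliver 1→0:  <0:foll b4 ->
3. deliver 0→1:  <1:lead b4 ->
4. propose(1,'p'):  nop
5. deliver 1→0:  <0:foll b4 p>
6. deliver 0→1:  <1:lead b4 p>
7. deliver 1→0:  nop
8. propose(1,'w'):  nop
9. deliver 2→1:  nop
10. timeout(0):  <0:cand b6 p>
11. crash(2):  <2:✗foll b0 ->
12. deliver 2→0:  nop

0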